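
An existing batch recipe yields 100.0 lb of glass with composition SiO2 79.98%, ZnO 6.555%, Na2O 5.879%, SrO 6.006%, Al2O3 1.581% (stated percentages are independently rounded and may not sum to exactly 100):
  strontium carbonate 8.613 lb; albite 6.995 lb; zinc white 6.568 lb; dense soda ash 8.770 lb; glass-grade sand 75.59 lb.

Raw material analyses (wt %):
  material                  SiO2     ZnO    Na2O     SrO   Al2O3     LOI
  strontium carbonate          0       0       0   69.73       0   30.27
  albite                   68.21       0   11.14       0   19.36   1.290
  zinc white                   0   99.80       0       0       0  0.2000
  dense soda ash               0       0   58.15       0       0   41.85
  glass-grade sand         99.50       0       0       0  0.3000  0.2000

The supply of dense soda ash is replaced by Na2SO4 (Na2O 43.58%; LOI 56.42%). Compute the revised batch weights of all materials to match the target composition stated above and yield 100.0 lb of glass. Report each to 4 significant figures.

Values along the way are printed (rounded to 4 significant digits) in the working — the whole derivation maintains full precision through the solve. Exactly one rounding goes into each reported figure. All derived quantities are rebuilt in exact precision (LOI, the totals, the five compositions, yield, net glass mass) using the weight values on 100.0 lb of glass, exactly as printed in problem or answer.
Oxide mass targets, per 100.0 lb glass:
  SiO2: 79.98% × 100.0 = 79.98 lb
  ZnO: 6.555% × 100.0 = 6.555 lb
  Na2O: 5.879% × 100.0 = 5.879 lb
  SrO: 6.006% × 100.0 = 6.006 lb
  Al2O3: 1.581% × 100.0 = 1.581 lb
Balance tally, oxide-wise, on the weights just shown, on the stated basis (target by target, the sums agree once rounding is allowed for):
  SiO2: 6.995·0.6821 + 75.59·0.9950 = 79.98 lb (target 79.98 lb)
  ZnO: 6.568·0.9980 = 6.555 lb (target 6.555 lb)
  Na2O: 6.995·0.1114 + 11.70·0.4358 = 5.878 lb (target 5.879 lb)
  SrO: 8.613·0.6973 = 6.006 lb (target 6.006 lb)
  Al2O3: 6.995·0.1936 + 75.59·0.003000 = 1.581 lb (target 1.581 lb)
Glass-mass sanity pass: batch Σ − ignition loss = 100.0 lb (per-oxide target masses sum to 100.0 lb; basis as stated: 100.0 lb — differing by rounding only).
Adding the batch up: Σ batch = 109.5 lb; loss to ignition Σ batch·LOI = 9.463 lb; as yield: glass ÷ batch → 91.36%.

Revised batch per 100.0 lb glass:
  strontium carbonate: 8.613 lb
  albite: 6.995 lb
  zinc white: 6.568 lb
  Na2SO4: 11.70 lb
  glass-grade sand: 75.59 lb
Total batch = 109.5 lb; LOI loss = 9.463 lb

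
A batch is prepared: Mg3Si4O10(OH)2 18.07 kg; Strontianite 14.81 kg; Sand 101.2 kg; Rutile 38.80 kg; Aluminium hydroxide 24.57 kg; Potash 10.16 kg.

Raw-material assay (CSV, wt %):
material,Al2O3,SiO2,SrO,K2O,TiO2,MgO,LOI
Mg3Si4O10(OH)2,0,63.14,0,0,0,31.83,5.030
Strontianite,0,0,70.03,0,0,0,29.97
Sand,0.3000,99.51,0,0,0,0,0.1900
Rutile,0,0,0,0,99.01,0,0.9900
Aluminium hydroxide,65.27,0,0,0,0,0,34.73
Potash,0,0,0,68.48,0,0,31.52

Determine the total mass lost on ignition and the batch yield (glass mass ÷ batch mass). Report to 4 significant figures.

Each numeric step holds full precision all the way through; working values are displayed rounded off to 4 significant digits as written. Each reported number takes a single rounding. All derived quantities, including yield, totals, six oxide percentages, LOI, glass mass, are re-derived from the batch weights for 190.0 kg of glass in full float precision precisely as stated by the problem or the answer.
Material-by-material LOI:
  Mg3Si4O10(OH)2: 18.07 × 0.05030 = 0.9089 kg
  Strontianite: 14.81 × 0.2997 = 4.439 kg
  Sand: 101.2 × 0.001900 = 0.1923 kg
  Rutile: 38.80 × 0.009900 = 0.3841 kg
  Aluminium hydroxide: 24.57 × 0.3473 = 8.533 kg
  Potash: 10.16 × 0.3152 = 3.202 kg
Total LOI = 17.66 kg
Glass = batch − LOI = 207.6 − 17.66 = 190.0 kg

LOI loss = 17.66 kg; glass = 190.0 kg; yield = 91.49%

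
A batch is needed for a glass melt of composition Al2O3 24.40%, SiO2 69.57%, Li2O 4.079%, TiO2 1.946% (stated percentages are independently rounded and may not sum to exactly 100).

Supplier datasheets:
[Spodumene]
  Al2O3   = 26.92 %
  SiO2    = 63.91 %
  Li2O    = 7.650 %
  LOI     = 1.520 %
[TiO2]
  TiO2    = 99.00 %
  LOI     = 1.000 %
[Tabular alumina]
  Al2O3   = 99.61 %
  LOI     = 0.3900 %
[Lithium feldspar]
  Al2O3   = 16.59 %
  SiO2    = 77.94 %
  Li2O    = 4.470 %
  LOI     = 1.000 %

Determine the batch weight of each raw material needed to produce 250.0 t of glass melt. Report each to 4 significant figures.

Mid-chain values appear rounded to 4 significant figures alongside each step. Each numeric step runs at exact precision from first step to last; each reported value takes just one rounding. All derived quantities, including the yield, glass mass, the four compositions, totals, LOI, are recomputed from the batch weights on 250.0 t of glass in full float precision as written in the question or the answer.
Per-oxide target masses for 250.0 t glass melt:
  Al2O3: 24.40% × 250.0 = 61.00 t
  SiO2: 69.57% × 250.0 = 173.9 t
  Li2O: 4.079% × 250.0 = 10.20 t
  TiO2: 1.946% × 250.0 = 4.865 t
A balance pass over the oxides, from the weights as reported, relative to the basis at hand (delivered sums recover each target once rounding is allowed for):
  Al2O3: 5.586·0.2692 + 23.33·0.9961 + 218.6·0.1659 = 61.01 t (target 61.00 t)
  SiO2: 5.586·0.6391 + 218.6·0.7794 = 173.9 t (target 173.9 t)
  Li2O: 5.586·0.07650 + 218.6·0.04470 = 10.20 t (target 10.20 t)
  TiO2: 4.914·0.9900 = 4.865 t (target 4.865 t)
Glass-mass sanity pass: total charge less LOI = 250.0 t (targets for the oxides total 250.0 t; stated basis 250.0 t — differing by rounding only).
Batch grand total — Σ batch = 252.4 t; the LOI term Σ batch·LOI equals 2.411 t; yield, glass over the total, = 99.04%.

Batch per 250.0 t glass melt:
  Spodumene: 5.586 t
  TiO2: 4.914 t
  Tabular alumina: 23.33 t
  Lithium feldspar: 218.6 t
Total batch = 252.4 t; LOI loss = 2.411 t; yield = 99.04%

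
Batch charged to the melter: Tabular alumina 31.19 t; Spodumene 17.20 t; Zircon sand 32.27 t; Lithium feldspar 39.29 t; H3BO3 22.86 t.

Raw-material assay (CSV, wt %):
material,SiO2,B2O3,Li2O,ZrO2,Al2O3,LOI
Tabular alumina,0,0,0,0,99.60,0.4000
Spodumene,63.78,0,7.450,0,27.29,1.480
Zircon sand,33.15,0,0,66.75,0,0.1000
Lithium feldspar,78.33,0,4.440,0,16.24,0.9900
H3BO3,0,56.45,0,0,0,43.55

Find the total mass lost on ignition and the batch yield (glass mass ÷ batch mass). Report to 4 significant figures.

LOI loss = 10.76 t; glass = 132.1 t; yield = 92.47%

Mid-chain values are displayed, rounded to 4 significant digits, in the working. Every computation carries exact precision from start to finish. Every reported value is rounded a single time — all derived quantities, including totals, glass mass, LOI, five oxide percentages, yield, are computed starting from the weights on 132.1 t of glass at full float precision as given in problem or answer.
Ignition loss by material:
  Tabular alumina: 31.19 × 0.004000 = 0.1248 t
  Spodumene: 17.20 × 0.01480 = 0.2546 t
  Zircon sand: 32.27 × 0.001000 = 0.03227 t
  Lithium feldspar: 39.29 × 0.009900 = 0.3890 t
  H3BO3: 22.86 × 0.4355 = 9.956 t
Total LOI = 10.76 t
Glass = batch − LOI = 142.8 − 10.76 = 132.1 t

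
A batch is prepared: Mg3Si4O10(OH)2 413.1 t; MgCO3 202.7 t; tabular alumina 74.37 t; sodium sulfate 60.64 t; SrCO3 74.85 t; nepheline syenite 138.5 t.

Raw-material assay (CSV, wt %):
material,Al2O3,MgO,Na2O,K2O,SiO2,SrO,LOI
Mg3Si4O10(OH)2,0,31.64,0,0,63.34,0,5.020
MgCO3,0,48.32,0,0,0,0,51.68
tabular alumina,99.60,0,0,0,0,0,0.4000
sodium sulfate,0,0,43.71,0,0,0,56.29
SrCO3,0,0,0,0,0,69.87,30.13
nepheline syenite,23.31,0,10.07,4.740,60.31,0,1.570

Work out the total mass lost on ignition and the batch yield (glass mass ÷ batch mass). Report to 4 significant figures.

LOI loss = 184.7 t; glass = 779.5 t; yield = 80.85%

Intermediates appear rounded off to 4 significant figures alongside each step; the working math maintains exact precision throughout. A single rounding produces each reported number. Derived quantities, which include glass mass, the six compositions, totals, LOI, the yield, are computed in full precision, precisely as stated by question or answer, using the weight values for 779.5 t of glass.
Per-material ignition loss:
  Mg3Si4O10(OH)2: 413.1 × 0.05020 = 20.74 t
  MgCO3: 202.7 × 0.5168 = 104.8 t
  tabular alumina: 74.37 × 0.004000 = 0.2975 t
  sodium sulfate: 60.64 × 0.5629 = 34.13 t
  SrCO3: 74.85 × 0.3013 = 22.55 t
  nepheline syenite: 138.5 × 0.01570 = 2.174 t
Total LOI = 184.7 t
Glass = batch − LOI = 964.2 − 184.7 = 779.5 t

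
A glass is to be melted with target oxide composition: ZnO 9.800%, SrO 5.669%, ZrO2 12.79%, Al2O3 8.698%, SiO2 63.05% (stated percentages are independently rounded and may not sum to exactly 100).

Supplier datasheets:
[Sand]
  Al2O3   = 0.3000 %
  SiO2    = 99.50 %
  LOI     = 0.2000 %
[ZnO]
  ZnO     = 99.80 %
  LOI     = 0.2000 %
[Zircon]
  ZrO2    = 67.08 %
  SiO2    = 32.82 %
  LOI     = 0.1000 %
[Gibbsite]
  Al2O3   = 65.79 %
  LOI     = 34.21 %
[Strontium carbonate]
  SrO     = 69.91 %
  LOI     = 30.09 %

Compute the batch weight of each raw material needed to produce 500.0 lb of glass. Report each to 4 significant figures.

Batch per 500.0 lb glass:
  Sand: 285.4 lb
  ZnO: 49.10 lb
  Zircon: 95.33 lb
  Gibbsite: 64.80 lb
  Strontium carbonate: 40.54 lb
Total batch = 535.2 lb; LOI loss = 35.13 lb; yield = 93.44%

Mid-chain values are displayed (rounded to four significant digits) in the working; every computation maintains exact precision in every operation; each reported number takes just one rounding — all derived quantities are rebuilt using the weight values on 500.0 lb of glass in exact precision (net glass mass, LOI, yield, the five compositions, totals) as written in either problem or answer.
Target oxide masses per 500.0 lb glass:
  ZnO: 9.800% × 500.0 = 49.00 lb
  SrO: 5.669% × 500.0 = 28.34 lb
  ZrO2: 12.79% × 500.0 = 63.95 lb
  Al2O3: 8.698% × 500.0 = 43.49 lb
  SiO2: 63.05% × 500.0 = 315.2 lb
Verifying the oxide balance on the weights just shown, against the basis in use (oxide sums agree with the targets within answer rounding):
  ZnO: 49.10·0.9980 = 49.00 lb (target 49.00 lb)
  SrO: 40.54·0.6991 = 28.34 lb (target 28.34 lb)
  ZrO2: 95.33·0.6708 = 63.95 lb (target 63.95 lb)
  Al2O3: 285.4·0.003000 + 64.80·0.6579 = 43.49 lb (target 43.49 lb)
  SiO2: 285.4·0.9950 + 95.33·0.3282 = 315.3 lb (target 315.2 lb)
Glass-mass sanity pass: Σ batch − LOI loss = 500.0 lb (the targets, summed, come to 500.0 lb; against the stated basis, 500.0 lb — differing by rounding only).
Total batch = Σ batch = 535.2 lb; loss to ignition Σ batch·LOI = 35.13 lb; glass ÷ batch gives a yield of 93.44%.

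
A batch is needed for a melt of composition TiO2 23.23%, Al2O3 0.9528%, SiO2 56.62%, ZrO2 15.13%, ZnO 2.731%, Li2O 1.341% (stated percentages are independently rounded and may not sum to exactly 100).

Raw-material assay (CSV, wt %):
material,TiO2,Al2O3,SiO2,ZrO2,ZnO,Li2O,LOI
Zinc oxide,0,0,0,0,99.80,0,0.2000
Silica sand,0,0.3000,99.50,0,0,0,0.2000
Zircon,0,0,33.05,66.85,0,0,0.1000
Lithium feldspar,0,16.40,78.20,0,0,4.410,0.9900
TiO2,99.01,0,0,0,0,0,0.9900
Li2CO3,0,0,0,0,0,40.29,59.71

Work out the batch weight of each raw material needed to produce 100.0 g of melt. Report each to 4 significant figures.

The intermediate values are displayed rounded off to 4 significant digits on the page; the working math maintains full precision end to end — every reported value takes a single rounding — the derived quantities, which include net glass mass, the yield, ignition loss, the totals, six oxide percentages, are recomputed in full precision, exactly as printed in the problem or answer text, starting from the weights at 100.0 g of glass.
Oxide mass targets, per 100.0 g melt:
  TiO2: 23.23% × 100.0 = 23.23 g
  Al2O3: 0.9528% × 100.0 = 0.9528 g
  SiO2: 56.62% × 100.0 = 56.62 g
  ZrO2: 15.13% × 100.0 = 15.13 g
  ZnO: 2.731% × 100.0 = 2.731 g
  Li2O: 1.341% × 100.0 = 1.341 g
Verifying the oxide balance with the batch weights as given, on the stated basis (oxide sums agree with the targets exact up to rounding of places):
  TiO2: 23.46·0.9901 = 23.23 g (target 23.23 g)
  Al2O3: 45.47·0.003000 + 4.978·0.1640 = 0.9528 g (target 0.9528 g)
  SiO2: 45.47·0.9950 + 22.63·0.3305 + 4.978·0.7820 = 56.61 g (target 56.62 g)
  ZrO2: 22.63·0.6685 = 15.13 g (target 15.13 g)
  ZnO: 2.736·0.9980 = 2.731 g (target 2.731 g)
  Li2O: 4.978·0.04410 + 2.784·0.4029 = 1.341 g (target 1.341 g)
Glass-mass sanity pass: total batch − LOI = 100.0 g (the targets, summed, come to 100.0 g; the stated basis being 100.0 g — deltas are rounding alone).
Whole-batch sum: Σ batch = 102.1 g; ignition loss, Σ(batch × LOI) = 2.063 g; as yield: glass ÷ batch → 97.98%.

Batch per 100.0 g melt:
  Zinc oxide: 2.736 g
  Silica sand: 45.47 g
  Zircon: 22.63 g
  Lithium feldspar: 4.978 g
  TiO2: 23.46 g
  Li2CO3: 2.784 g
Total batch = 102.1 g; LOI loss = 2.063 g; yield = 97.98%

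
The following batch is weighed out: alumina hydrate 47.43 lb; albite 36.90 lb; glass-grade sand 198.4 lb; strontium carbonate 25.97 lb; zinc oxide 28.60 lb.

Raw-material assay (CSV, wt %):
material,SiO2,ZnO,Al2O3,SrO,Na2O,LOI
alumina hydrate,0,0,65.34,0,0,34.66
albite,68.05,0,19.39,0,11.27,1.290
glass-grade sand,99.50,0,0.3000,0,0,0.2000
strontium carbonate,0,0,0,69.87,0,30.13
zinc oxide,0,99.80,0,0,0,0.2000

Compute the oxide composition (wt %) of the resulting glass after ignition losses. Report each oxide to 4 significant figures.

Glass mass = 312.1 lb (batch 337.3 − LOI 25.19).
Composition: SiO2 71.30%, ZnO 9.145%, Al2O3 12.41%, SrO 5.814%, Na2O 1.332%

The intermediate values are displayed rounded to four significant figures within the worked lines; every computation holds full float precision at each step — each reported figure undergoes a single rounding. Derived quantities are re-derived using the weight values at 312.1 lb of glass in exact precision (yield, net glass mass, five oxide percentages, the totals, LOI) as set out in problem or answer.
Mass of each oxide from the mix:
  SiO2: 36.90·0.6805 + 198.4·0.9950 = 222.5 lb
  ZnO: 28.60·0.9980 = 28.54 lb
  Al2O3: 47.43·0.6534 + 36.90·0.1939 + 198.4·0.003000 = 38.74 lb
  SrO: 25.97·0.6987 = 18.15 lb
  Na2O: 36.90·0.1127 = 4.159 lb
LOI: 47.43·0.3466 + 36.90·0.01290 + 198.4·0.002000 + 25.97·0.3013 + 28.60·0.002000 = 25.19 lb
Glass mass = batch − LOI = 337.3 − 25.19 = 312.1 lb (= Σ oxide masses)
wt % = oxide mass / glass mass × 100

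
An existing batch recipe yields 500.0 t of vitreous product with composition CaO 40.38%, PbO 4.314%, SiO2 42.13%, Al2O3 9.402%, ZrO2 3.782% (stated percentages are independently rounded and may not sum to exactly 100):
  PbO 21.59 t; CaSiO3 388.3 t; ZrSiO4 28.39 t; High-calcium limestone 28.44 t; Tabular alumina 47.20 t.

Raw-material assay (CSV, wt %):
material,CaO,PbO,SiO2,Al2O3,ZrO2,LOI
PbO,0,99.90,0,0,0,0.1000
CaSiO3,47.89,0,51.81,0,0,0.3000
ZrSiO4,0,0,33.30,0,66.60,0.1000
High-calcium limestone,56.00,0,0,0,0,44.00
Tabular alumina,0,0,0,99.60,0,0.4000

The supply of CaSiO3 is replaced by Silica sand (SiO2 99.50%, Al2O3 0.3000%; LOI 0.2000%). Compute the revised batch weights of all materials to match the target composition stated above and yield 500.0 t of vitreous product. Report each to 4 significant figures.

Intermediates are displayed, rounded to 4 significant figures, as written. Every computation runs at full float precision all the way through; every reported value includes exactly one rounding. Derived quantities are computed from the weighed amounts for 500.0 t of glass in full precision (yield, ignition loss, the five compositions, glass mass, the totals) exactly as shown in the problem or answer text.
Per-oxide target masses for 500.0 t vitreous product:
  CaO: 40.38% × 500.0 = 201.9 t
  PbO: 4.314% × 500.0 = 21.57 t
  SiO2: 42.13% × 500.0 = 210.6 t
  Al2O3: 9.402% × 500.0 = 47.01 t
  ZrO2: 3.782% × 500.0 = 18.91 t
Mass-balance tally per oxide using the reported weights, versus the basis set out (oxide sums agree with the targets up to rounding of the answer):
  CaO: 360.5·0.5600 = 201.9 t (target 201.9 t)
  PbO: 21.59·0.9990 = 21.57 t (target 21.57 t)
  SiO2: 202.2·0.9950 + 28.39·0.3330 = 210.6 t (target 210.6 t)
  Al2O3: 202.2·0.003000 + 46.59·0.9960 = 47.01 t (target 47.01 t)
  ZrO2: 28.39·0.6660 = 18.91 t (target 18.91 t)
Glass-mass bookkeeping: net batch after ignition = 500.0 t (the Σ of target masses is 500.0 t; with the basis standing at 500.0 t — any gap is answer rounding).
Batch total: Σ batch = 659.3 t; loss to ignition Σ batch·LOI = 159.3 t; glass ÷ batch gives a yield of 75.84%.

Revised batch per 500.0 t vitreous product:
  PbO: 21.59 t
  Silica sand: 202.2 t
  ZrSiO4: 28.39 t
  High-calcium limestone: 360.5 t
  Tabular alumina: 46.59 t
Total batch = 659.3 t; LOI loss = 159.3 t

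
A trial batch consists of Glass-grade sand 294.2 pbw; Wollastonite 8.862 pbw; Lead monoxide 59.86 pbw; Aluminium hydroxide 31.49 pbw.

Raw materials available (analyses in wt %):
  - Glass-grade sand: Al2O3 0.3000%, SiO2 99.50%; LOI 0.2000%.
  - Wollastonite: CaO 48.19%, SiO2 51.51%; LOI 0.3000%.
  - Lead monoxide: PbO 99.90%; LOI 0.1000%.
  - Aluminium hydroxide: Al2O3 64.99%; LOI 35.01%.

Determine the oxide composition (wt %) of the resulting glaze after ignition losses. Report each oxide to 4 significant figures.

Glass mass = 382.7 pbw (batch 394.4 − LOI 11.70).
Composition: PbO 15.63%, CaO 1.116%, Al2O3 5.578%, SiO2 77.68%

Exact precision is kept throughout; in-progress results are displayed rounded off to 4 significant digits alongside each step — a single rounding finalizes each reported number — all derived quantities are recomputed in exact precision (the totals, net glass mass, the yield, four oxide percentages, LOI) from the batch weights per 382.7 pbw of glass, as written in the problem or the answer.
Mass of each oxide from the mix:
  PbO: 59.86·0.9990 = 59.80 pbw
  CaO: 8.862·0.4819 = 4.271 pbw
  Al2O3: 294.2·0.003000 + 31.49·0.6499 = 21.35 pbw
  SiO2: 294.2·0.9950 + 8.862·0.5151 = 297.3 pbw
LOI: 294.2·0.002000 + 8.862·0.003000 + 59.86·0.001000 + 31.49·0.3501 = 11.70 pbw
The glass mass, total less LOI, = 394.4 − 11.70 = 382.7 pbw (the oxide masses sum to this)
each wt % is 100 × oxide ÷ glass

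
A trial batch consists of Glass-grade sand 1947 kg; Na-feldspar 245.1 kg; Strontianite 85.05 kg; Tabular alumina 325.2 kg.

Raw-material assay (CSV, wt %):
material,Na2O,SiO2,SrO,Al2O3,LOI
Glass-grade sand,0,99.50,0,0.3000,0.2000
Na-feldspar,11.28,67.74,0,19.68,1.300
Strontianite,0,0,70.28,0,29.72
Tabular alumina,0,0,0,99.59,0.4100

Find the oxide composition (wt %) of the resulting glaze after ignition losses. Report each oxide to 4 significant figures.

Glass mass = 2569 kg (batch 2602 − LOI 33.69).
Composition: Na2O 1.076%, SiO2 81.88%, SrO 2.327%, Al2O3 14.71%

In-progress results are displayed, with 4-significant-figure rounding, in the printout. The whole derivation keeps exact precision at all times — each reported result is rounded a single time. All derived quantities (ignition loss, four oxide percentages, glass mass, the totals, the yield) are rebuilt using the weight values for 2569 kg of glass at exact precision, as written in the problem or the answer.
Oxide-by-oxide delivered mass:
  Na2O: 245.1·0.1128 = 27.65 kg
  SiO2: 1947·0.9950 + 245.1·0.6774 = 2103 kg
  SrO: 85.05·0.7028 = 59.77 kg
  Al2O3: 1947·0.003000 + 245.1·0.1968 + 325.2·0.9959 = 377.9 kg
LOI: 1947·0.002000 + 245.1·0.01300 + 85.05·0.2972 + 325.2·0.004100 = 33.69 kg
Resulting glass, batch − LOI: 2602 − 33.69 = 2569 kg (matching Σ of the oxides)
each wt % is 100 × oxide ÷ glass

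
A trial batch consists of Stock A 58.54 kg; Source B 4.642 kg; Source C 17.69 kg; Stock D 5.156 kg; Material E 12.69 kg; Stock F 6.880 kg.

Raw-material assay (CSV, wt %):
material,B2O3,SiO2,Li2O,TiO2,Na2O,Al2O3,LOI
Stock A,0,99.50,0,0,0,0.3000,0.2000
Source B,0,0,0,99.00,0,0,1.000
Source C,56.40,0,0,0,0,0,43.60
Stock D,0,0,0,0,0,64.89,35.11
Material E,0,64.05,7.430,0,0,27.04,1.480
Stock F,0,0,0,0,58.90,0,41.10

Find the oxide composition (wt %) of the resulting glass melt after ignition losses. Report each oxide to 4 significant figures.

Mid-chain values are displayed, with 4-significant-digit rounding, in the printout; the whole derivation carries exact precision end to end — every reported value sees exactly one rounding. Derived quantities are carried at full precision (the yield, glass mass, the totals, ignition loss, the six compositions) starting from the weights at 92.90 kg of glass, precisely as stated by question or answer.
What the batch supplies per oxide:
  B2O3: 17.69·0.5640 = 9.977 kg
  SiO2: 58.54·0.9950 + 12.69·0.6405 = 66.38 kg
  Li2O: 12.69·0.07430 = 0.9429 kg
  TiO2: 4.642·0.9900 = 4.596 kg
  Na2O: 6.880·0.5890 = 4.052 kg
  Al2O3: 58.54·0.003000 + 5.156·0.6489 + 12.69·0.2704 = 6.953 kg
LOI: 58.54·0.002000 + 4.642·0.01000 + 17.69·0.4360 + 5.156·0.3511 + 12.69·0.01480 + 6.880·0.4110 = 12.70 kg
Glass mass = batch − LOI = 105.6 − 12.70 = 92.90 kg (equal to the oxide-mass sum)
wt % = 100 × oxide mass / glass mass

Glass mass = 92.90 kg (batch 105.6 − LOI 12.70).
Composition: B2O3 10.74%, SiO2 71.45%, Li2O 1.015%, TiO2 4.947%, Na2O 4.362%, Al2O3 7.484%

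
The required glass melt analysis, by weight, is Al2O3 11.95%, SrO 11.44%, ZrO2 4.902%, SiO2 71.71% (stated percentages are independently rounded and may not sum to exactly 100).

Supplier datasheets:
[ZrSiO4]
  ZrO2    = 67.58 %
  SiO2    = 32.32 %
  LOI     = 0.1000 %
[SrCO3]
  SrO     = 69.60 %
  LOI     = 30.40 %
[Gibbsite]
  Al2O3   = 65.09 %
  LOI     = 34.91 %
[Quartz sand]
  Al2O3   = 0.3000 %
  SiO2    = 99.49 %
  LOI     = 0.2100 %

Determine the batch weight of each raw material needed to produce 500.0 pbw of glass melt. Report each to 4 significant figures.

All internal work holds full precision through every step; intermediates are displayed (rounded to 4 significant digits) in the working; a single rounding yields each reported value. Derived quantities (the yield, LOI, glass mass, totals, the four compositions) are computed from the weighed amounts on 500.0 pbw of glass in full float precision as they appear in problem or answer.
Target masses of each oxide per 500.0 pbw glass melt:
  Al2O3: 11.95% × 500.0 = 59.75 pbw
  SrO: 11.44% × 500.0 = 57.20 pbw
  ZrO2: 4.902% × 500.0 = 24.51 pbw
  SiO2: 71.71% × 500.0 = 358.6 pbw
A balance pass over the oxides, applying the batch weights above, against the basis in use (every target is met by its sum inside rounding margins):
  Al2O3: 90.19·0.6509 + 348.6·0.003000 = 59.75 pbw (target 59.75 pbw)
  SrO: 82.18·0.6960 = 57.20 pbw (target 57.20 pbw)
  ZrO2: 36.27·0.6758 = 24.51 pbw (target 24.51 pbw)
  SiO2: 36.27·0.3232 + 348.6·0.9949 = 358.5 pbw (target 358.6 pbw)
Glass-mass bookkeeping: batch total minus LOI = 500.0 pbw (summing oxide targets gives 500.0 pbw; the stated basis being 500.0 pbw — a pure rounding effect).
Batch grand total — Σ batch = 557.2 pbw; LOI removed, Σ of batch·LOI: 57.24 pbw; yield = glass ÷ total batch = 89.73%.

Batch per 500.0 pbw glass melt:
  ZrSiO4: 36.27 pbw
  SrCO3: 82.18 pbw
  Gibbsite: 90.19 pbw
  Quartz sand: 348.6 pbw
Total batch = 557.2 pbw; LOI loss = 57.24 pbw; yield = 89.73%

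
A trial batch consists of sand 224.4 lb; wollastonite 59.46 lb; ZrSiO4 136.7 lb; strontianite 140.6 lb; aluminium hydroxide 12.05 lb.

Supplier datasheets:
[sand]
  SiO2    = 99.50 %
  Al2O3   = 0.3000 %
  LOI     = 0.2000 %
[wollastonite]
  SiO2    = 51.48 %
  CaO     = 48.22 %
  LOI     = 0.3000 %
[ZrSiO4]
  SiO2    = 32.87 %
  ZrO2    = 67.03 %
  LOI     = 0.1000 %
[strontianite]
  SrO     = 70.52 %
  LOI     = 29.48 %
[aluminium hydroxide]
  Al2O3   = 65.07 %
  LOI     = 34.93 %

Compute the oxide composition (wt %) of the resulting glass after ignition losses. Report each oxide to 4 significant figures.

Working values are displayed with 4-significant-digit rounding within the worked lines. All arithmetic maintains exact precision from start to finish; exactly one rounding goes into every reported figure; the derived quantities are re-derived from the batch weights per 526.8 lb of glass in exact precision (the five compositions, yield, LOI, glass mass, the totals), as they appear in problem or answer.
Oxide-by-oxide delivered mass:
  SiO2: 224.4·0.9950 + 59.46·0.5148 + 136.7·0.3287 = 298.8 lb
  SrO: 140.6·0.7052 = 99.15 lb
  CaO: 59.46·0.4822 = 28.67 lb
  ZrO2: 136.7·0.6703 = 91.63 lb
  Al2O3: 224.4·0.003000 + 12.05·0.6507 = 8.514 lb
LOI: 224.4·0.002000 + 59.46·0.003000 + 136.7·0.001000 + 140.6·0.2948 + 12.05·0.3493 = 46.42 lb
Glass = total batch minus LOI = 573.2 − 46.42 = 526.8 lb (= the summed oxide contributions)
wt %: oxide over glass, times 100

Glass mass = 526.8 lb (batch 573.2 − LOI 46.42).
Composition: SiO2 56.73%, SrO 18.82%, CaO 5.443%, ZrO2 17.39%, Al2O3 1.616%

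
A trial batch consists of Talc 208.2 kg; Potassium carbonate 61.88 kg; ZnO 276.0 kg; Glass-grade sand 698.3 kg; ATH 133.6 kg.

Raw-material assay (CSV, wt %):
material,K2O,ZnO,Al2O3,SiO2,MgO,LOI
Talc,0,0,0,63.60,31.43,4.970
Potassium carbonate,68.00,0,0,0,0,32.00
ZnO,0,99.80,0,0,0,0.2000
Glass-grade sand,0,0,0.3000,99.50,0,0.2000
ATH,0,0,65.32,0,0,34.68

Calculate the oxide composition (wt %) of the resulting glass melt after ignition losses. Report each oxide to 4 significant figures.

All internal work keeps exact precision at each step; in-progress results are shown, with 4-significant-figure rounding, between the steps. Each reported number is rounded a single time; all derived quantities are rebuilt from the weighed amounts per 1300 kg of glass at exact precision (net glass mass, the yield, totals, LOI, five oxide percentages) as they appear in question or answer.
Oxide masses out of the charge:
  K2O: 61.88·0.6800 = 42.08 kg
  ZnO: 276.0·0.9980 = 275.4 kg
  Al2O3: 698.3·0.003000 + 133.6·0.6532 = 89.36 kg
  SiO2: 208.2·0.6360 + 698.3·0.9950 = 827.2 kg
  MgO: 208.2·0.3143 = 65.44 kg
LOI: 208.2·0.04970 + 61.88·0.3200 + 276.0·0.002000 + 698.3·0.002000 + 133.6·0.3468 = 78.43 kg
Resulting glass, batch − LOI: 1378 − 78.43 = 1300 kg (= Σ oxide masses)
each oxide over glass, ×100, is wt %

Glass mass = 1300 kg (batch 1378 − LOI 78.43).
Composition: K2O 3.238%, ZnO 21.20%, Al2O3 6.876%, SiO2 63.65%, MgO 5.035%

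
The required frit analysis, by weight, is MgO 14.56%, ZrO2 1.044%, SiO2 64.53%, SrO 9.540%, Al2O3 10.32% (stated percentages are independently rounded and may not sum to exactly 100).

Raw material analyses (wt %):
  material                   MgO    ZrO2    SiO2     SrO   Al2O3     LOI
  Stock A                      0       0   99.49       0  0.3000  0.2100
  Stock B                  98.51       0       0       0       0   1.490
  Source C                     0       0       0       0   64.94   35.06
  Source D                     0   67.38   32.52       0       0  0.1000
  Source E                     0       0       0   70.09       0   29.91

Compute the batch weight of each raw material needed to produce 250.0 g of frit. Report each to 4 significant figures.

Batch per 250.0 g frit:
  Stock A: 160.9 g
  Stock B: 36.95 g
  Source C: 38.99 g
  Source D: 3.874 g
  Source E: 34.03 g
Total batch = 274.7 g; LOI loss = 24.74 g; yield = 91.00%

Rounding to 4 significant digits applies to each intermediate as shown; each numeric step carries exact precision through every step. Each reported number undergoes a single rounding. Derived quantities are rebuilt from the weighed amounts for 250.0 g of glass in full precision (five oxide percentages, the yield, LOI, totals, glass mass) precisely as stated by question or answer.
Oxide mass targets, per 250.0 g frit:
  MgO: 14.56% × 250.0 = 36.40 g
  ZrO2: 1.044% × 250.0 = 2.610 g
  SiO2: 64.53% × 250.0 = 161.3 g
  SrO: 9.540% × 250.0 = 23.85 g
  Al2O3: 10.32% × 250.0 = 25.80 g
Verifying the oxide balance applying the batch weights above, relative to the basis at hand (each sum matches its target mass inside rounding margins):
  MgO: 36.95·0.9851 = 36.40 g (target 36.40 g)
  ZrO2: 3.874·0.6738 = 2.610 g (target 2.610 g)
  SiO2: 160.9·0.9949 + 3.874·0.3252 = 161.3 g (target 161.3 g)
  SrO: 34.03·0.7009 = 23.85 g (target 23.85 g)
  Al2O3: 160.9·0.003000 + 38.99·0.6494 = 25.80 g (target 25.80 g)
The glass-mass cross-check: batch total minus LOI = 250.0 g (oxide target masses add up to 250.0 g; versus the stated basis of 250.0 g — any gap is answer rounding).
Adding the batch up: Σ batch = 274.7 g; the LOI term Σ batch·LOI equals 24.74 g; as yield: glass ÷ batch → 91.00%.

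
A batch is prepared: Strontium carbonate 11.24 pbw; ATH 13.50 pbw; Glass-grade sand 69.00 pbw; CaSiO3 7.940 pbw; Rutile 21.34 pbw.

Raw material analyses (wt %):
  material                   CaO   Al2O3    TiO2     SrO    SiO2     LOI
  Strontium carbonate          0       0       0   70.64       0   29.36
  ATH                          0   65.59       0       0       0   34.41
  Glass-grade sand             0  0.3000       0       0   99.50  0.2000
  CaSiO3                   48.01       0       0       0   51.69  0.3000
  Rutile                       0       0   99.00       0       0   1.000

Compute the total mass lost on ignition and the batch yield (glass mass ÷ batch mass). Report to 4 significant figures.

The whole derivation carries exact precision throughout. Mid-chain values are displayed rounded off to 4 significant digits on the page; each reported figure is rounded once only — derived quantities are recomputed starting from the weights per 114.7 pbw of glass in exact precision (yield, the five compositions, glass mass, ignition loss, the totals), as given in problem or answer.
Ignition loss by material:
  Strontium carbonate: 11.24 × 0.2936 = 3.300 pbw
  ATH: 13.50 × 0.3441 = 4.645 pbw
  Glass-grade sand: 69.00 × 0.002000 = 0.1380 pbw
  CaSiO3: 7.940 × 0.003000 = 0.02382 pbw
  Rutile: 21.34 × 0.01000 = 0.2134 pbw
Total LOI = 8.321 pbw
Glass = batch − LOI = 123.0 − 8.321 = 114.7 pbw

LOI loss = 8.321 pbw; glass = 114.7 pbw; yield = 93.24%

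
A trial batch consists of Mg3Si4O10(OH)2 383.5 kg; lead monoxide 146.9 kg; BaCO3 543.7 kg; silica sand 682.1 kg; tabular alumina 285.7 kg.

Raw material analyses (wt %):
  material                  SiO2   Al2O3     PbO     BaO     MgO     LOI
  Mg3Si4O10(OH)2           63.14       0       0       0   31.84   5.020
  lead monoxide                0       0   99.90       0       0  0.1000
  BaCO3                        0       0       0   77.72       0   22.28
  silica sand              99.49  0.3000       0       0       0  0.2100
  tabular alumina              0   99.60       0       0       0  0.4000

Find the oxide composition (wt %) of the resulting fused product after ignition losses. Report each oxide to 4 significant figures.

Glass mass = 1899 kg (batch 2042 − LOI 143.1).
Composition: SiO2 48.49%, Al2O3 15.09%, PbO 7.729%, BaO 22.25%, MgO 6.431%

The intermediate values are printed rounded to 4 significant digits on the page; the working math maintains full precision all the way through; a single rounding completes each reported result; derived quantities are carried at full precision (yield, the totals, five oxide percentages, ignition loss, glass mass) from the weighed amounts for 1899 kg of glass precisely as stated by problem or answer.
Per-oxide mass from batch:
  SiO2: 383.5·0.6314 + 682.1·0.9949 = 920.8 kg
  Al2O3: 682.1·0.003000 + 285.7·0.9960 = 286.6 kg
  PbO: 146.9·0.9990 = 146.8 kg
  BaO: 543.7·0.7772 = 422.6 kg
  MgO: 383.5·0.3184 = 122.1 kg
LOI: 383.5·0.05020 + 146.9·0.001000 + 543.7·0.2228 + 682.1·0.002100 + 285.7·0.004000 = 143.1 kg
The glass mass, total less LOI, = 2042 − 143.1 = 1899 kg (consistent with Σ oxide mass)
wt % = 100 × oxide mass / glass mass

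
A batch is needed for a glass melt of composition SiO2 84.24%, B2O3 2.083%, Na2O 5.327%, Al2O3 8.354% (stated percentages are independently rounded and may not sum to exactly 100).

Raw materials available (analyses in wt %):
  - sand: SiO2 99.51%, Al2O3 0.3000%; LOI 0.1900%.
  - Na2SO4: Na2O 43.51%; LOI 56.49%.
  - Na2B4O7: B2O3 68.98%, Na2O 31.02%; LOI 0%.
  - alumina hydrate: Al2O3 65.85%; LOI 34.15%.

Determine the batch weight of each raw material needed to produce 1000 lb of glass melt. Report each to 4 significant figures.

Batch per 1000 lb glass melt:
  sand: 846.5 lb
  Na2SO4: 100.9 lb
  Na2B4O7: 30.20 lb
  alumina hydrate: 123.0 lb
Total batch = 1101 lb; LOI loss = 100.6 lb; yield = 90.86%

Values along the way are shown rounded off to 4 significant figures when written out — the working math runs at exact precision at each step; each reported value takes exactly one rounding. All derived quantities, including four oxide percentages, the totals, ignition loss, glass mass, yield, are rebuilt starting from the weights on 1000 lb of glass in full precision as given in problem or answer.
The oxide mass targets at 1000 lb glass melt:
  SiO2: 84.24% × 1000 = 842.4 lb
  B2O3: 2.083% × 1000 = 20.83 lb
  Na2O: 5.327% × 1000 = 53.27 lb
  Al2O3: 8.354% × 1000 = 83.54 lb
Mass-balance tally per oxide working from each reported weight, on the stated basis (summed amounts equal target values within answer rounding):
  SiO2: 846.5·0.9951 = 842.4 lb (target 842.4 lb)
  B2O3: 30.20·0.6898 = 20.83 lb (target 20.83 lb)
  Na2O: 100.9·0.4351 + 30.20·0.3102 = 53.27 lb (target 53.27 lb)
  Al2O3: 846.5·0.003000 + 123.0·0.6585 = 83.53 lb (target 83.54 lb)
Glass-mass closure: batch Σ − ignition loss = 1000 lb (oxide target masses add up to 1000 lb; the stated basis being 1000 lb — any gap is answer rounding).
Batch total: Σ batch = 1101 lb; LOI loss = Σ batch·LOI = 100.6 lb; the yield ratio, glass ÷ batch: 90.86%.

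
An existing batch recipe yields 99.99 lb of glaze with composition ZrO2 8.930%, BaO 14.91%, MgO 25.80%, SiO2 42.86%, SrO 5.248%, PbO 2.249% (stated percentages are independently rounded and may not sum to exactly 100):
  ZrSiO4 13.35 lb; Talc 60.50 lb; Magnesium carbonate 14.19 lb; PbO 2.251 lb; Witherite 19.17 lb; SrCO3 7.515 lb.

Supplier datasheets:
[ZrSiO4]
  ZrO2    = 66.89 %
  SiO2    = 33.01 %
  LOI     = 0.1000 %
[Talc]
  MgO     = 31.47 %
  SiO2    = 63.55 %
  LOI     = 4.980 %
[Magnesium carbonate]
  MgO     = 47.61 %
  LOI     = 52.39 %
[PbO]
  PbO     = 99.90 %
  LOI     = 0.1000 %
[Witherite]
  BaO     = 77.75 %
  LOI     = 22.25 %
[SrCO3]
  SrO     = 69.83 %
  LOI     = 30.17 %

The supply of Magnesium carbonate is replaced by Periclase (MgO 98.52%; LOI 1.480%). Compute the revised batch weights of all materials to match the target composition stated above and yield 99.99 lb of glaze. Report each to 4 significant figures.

Revised batch per 99.99 lb glaze:
  ZrSiO4: 13.35 lb
  Talc: 60.50 lb
  Periclase: 6.859 lb
  PbO: 2.251 lb
  Witherite: 19.17 lb
  SrCO3: 7.515 lb
Total batch = 109.6 lb; LOI loss = 9.663 lb

All arithmetic carries full precision at every stage — rounding to 4 significant digits governs every working value as shown — each reported value carries a single rounding. All derived quantities, which include six oxide percentages, the yield, ignition loss, glass mass, totals, are rebuilt at full float precision, as written in question or answer, starting from the weights on 99.99 lb of glass.
Target masses of each oxide per 99.99 lb glaze:
  ZrO2: 8.930% × 99.99 = 8.929 lb
  BaO: 14.91% × 99.99 = 14.91 lb
  MgO: 25.80% × 99.99 = 25.80 lb
  SiO2: 42.86% × 99.99 = 42.86 lb
  SrO: 5.248% × 99.99 = 5.247 lb
  PbO: 2.249% × 99.99 = 2.249 lb
Checking each oxide sum working from each reported weight, relative to the basis at hand (oxide sums agree with the targets inside rounding margins):
  ZrO2: 13.35·0.6689 = 8.930 lb (target 8.929 lb)
  BaO: 19.17·0.7775 = 14.90 lb (target 14.91 lb)
  MgO: 60.50·0.3147 + 6.859·0.9852 = 25.80 lb (target 25.80 lb)
  SiO2: 13.35·0.3301 + 60.50·0.6355 = 42.85 lb (target 42.86 lb)
  SrO: 7.515·0.6983 = 5.248 lb (target 5.247 lb)
  PbO: 2.251·0.9990 = 2.249 lb (target 2.249 lb)
Mass balance on the glass: Σ batch − LOI loss = 99.98 lb (the Σ of target masses is 99.99 lb; basis as stated: 99.99 lb — gaps are rounding artifacts).
Batch grand total — Σ batch = 109.6 lb; loss to ignition Σ batch·LOI = 9.663 lb; yield: glass divided by total = 91.19%.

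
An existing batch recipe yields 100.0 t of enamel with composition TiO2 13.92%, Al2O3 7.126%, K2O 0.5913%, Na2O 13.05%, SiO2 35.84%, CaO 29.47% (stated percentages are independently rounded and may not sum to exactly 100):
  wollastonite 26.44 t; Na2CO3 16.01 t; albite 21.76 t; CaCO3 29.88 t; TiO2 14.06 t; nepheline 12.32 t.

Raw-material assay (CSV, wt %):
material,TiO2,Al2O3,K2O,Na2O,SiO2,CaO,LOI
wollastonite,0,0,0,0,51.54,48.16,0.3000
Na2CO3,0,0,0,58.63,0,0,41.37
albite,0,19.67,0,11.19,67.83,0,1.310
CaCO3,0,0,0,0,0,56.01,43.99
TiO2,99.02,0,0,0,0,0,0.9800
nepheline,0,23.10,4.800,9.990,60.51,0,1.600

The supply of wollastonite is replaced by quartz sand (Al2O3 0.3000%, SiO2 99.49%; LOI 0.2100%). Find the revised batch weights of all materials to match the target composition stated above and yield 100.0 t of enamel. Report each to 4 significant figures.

Mid-chain values appear, rounded to four significant figures, between the steps. All internal work holds full precision all the way through. A single rounding yields every reported number. Derived quantities, including totals, LOI, the six compositions, glass mass, yield, are recomputed from the batch weights per 100.0 t of glass at exact precision, exactly as printed in either problem or answer.
Target oxide masses per 100.0 t enamel:
  TiO2: 13.92% × 100.0 = 13.92 t
  Al2O3: 7.126% × 100.0 = 7.126 t
  K2O: 0.5913% × 100.0 = 0.5913 t
  Na2O: 13.05% × 100.0 = 13.05 t
  SiO2: 35.84% × 100.0 = 35.84 t
  CaO: 29.47% × 100.0 = 29.47 t
Checking each oxide sum given the weights on record, versus the basis set out (oxide sums agree with the targets given rounding of the digits):
  TiO2: 14.06·0.9902 = 13.92 t (target 13.92 t)
  Al2O3: 13.84·0.003000 + 21.55·0.1967 + 12.32·0.2310 = 7.126 t (target 7.126 t)
  K2O: 12.32·0.04800 = 0.5914 t (target 0.5913 t)
  Na2O: 16.05·0.5863 + 21.55·0.1119 + 12.32·0.09990 = 13.05 t (target 13.05 t)
  SiO2: 13.84·0.9949 + 21.55·0.6783 + 12.32·0.6051 = 35.84 t (target 35.84 t)
  CaO: 52.62·0.5601 = 29.47 t (target 29.47 t)
Glass-mass bookkeeping: the batch minus its LOI: 100.0 t (targets for the oxides total 100.0 t; the stated basis being 100.0 t — deltas are rounding alone).
Adding the batch up: Σ batch = 130.4 t; LOI loss = Σ batch·LOI = 30.43 t; yield, glass over the total, = 76.67%.

Revised batch per 100.0 t enamel:
  quartz sand: 13.84 t
  Na2CO3: 16.05 t
  albite: 21.55 t
  CaCO3: 52.62 t
  TiO2: 14.06 t
  nepheline: 12.32 t
Total batch = 130.4 t; LOI loss = 30.43 t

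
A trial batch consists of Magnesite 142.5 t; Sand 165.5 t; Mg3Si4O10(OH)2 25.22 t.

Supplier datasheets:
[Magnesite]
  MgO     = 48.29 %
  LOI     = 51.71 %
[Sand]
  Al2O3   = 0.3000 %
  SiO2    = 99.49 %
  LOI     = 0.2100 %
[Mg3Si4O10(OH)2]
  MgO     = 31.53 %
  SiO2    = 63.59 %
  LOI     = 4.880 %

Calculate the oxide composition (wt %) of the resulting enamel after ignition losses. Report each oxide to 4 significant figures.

Glass mass = 258.0 t (batch 333.2 − LOI 75.27).
Composition: MgO 29.76%, Al2O3 0.1925%, SiO2 70.05%

Full precision is held in every operation; the intermediate values appear rounded to 4 significant figures as written — each reported value takes a single rounding; derived quantities are recomputed from the weighed amounts for 258.0 t of glass in exact precision (LOI, glass mass, the totals, yield, the three compositions), as quoted within question or answer.
Oxide masses out of the charge:
  MgO: 142.5·0.4829 + 25.22·0.3153 = 76.77 t
  Al2O3: 165.5·0.003000 = 0.4965 t
  SiO2: 165.5·0.9949 + 25.22·0.6359 = 180.7 t
LOI: 142.5·0.5171 + 165.5·0.002100 + 25.22·0.04880 = 75.27 t
Glass = total batch minus LOI = 333.2 − 75.27 = 258.0 t (= the summed oxide contributions)
oxide / glass × 100 gives the wt %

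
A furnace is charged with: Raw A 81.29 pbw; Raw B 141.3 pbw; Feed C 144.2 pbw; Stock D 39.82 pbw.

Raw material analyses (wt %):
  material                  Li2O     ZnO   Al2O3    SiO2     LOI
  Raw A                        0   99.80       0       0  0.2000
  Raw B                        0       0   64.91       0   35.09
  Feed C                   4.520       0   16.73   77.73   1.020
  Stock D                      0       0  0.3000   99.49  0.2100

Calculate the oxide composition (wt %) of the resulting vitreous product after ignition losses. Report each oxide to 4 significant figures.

Glass mass = 355.3 pbw (batch 406.6 − LOI 51.30).
Composition: Li2O 1.834%, ZnO 22.83%, Al2O3 32.64%, SiO2 42.70%

In-progress results are printed, with 4-significant-digit rounding, as written. The working math maintains full float precision through every step; a single rounding produces every reported figure. Derived quantities are computed starting from the weights for 355.3 pbw of glass in full float precision (net glass mass, the four compositions, totals, LOI, yield) as given in the problem or the answer.
Delivered oxide masses:
  Li2O: 144.2·0.04520 = 6.518 pbw
  ZnO: 81.29·0.9980 = 81.13 pbw
  Al2O3: 141.3·0.6491 + 144.2·0.1673 + 39.82·0.003000 = 116.0 pbw
  SiO2: 144.2·0.7773 + 39.82·0.9949 = 151.7 pbw
LOI: 81.29·0.002000 + 141.3·0.3509 + 144.2·0.01020 + 39.82·0.002100 = 51.30 pbw
Glass mass = batch − LOI = 406.6 − 51.30 = 355.3 pbw (= the summed oxide contributions)
wt % = 100 × oxide mass / glass mass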